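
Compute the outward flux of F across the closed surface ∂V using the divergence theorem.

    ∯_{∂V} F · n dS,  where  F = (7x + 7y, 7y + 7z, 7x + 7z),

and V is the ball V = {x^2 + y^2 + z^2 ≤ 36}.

By the divergence theorem,

    ∯_{∂V} F · n dS = ∭_V (∇ · F) dV.

Compute the divergence:
    ∇ · F = ∂F_x/∂x + ∂F_y/∂y + ∂F_z/∂z = 7 + 7 + 7 = 21.

In spherical coordinates, x = ρ sin(φ) cos(θ), y = ρ sin(φ) sin(θ), z = ρ cos(φ), dV = ρ^2 sin(φ) dρ dφ dθ, with 0 ≤ ρ ≤ 6, 0 ≤ φ ≤ π, 0 ≤ θ ≤ 2π.

The integrand, after substitution and multiplying by the volume element, becomes (21) · ρ^2 sin(φ), so

    ∭_V (∇·F) dV = ∫_0^{2π} ∫_0^{π} ∫_0^{6} (21) · ρ^2 sin(φ) dρ dφ dθ.

Inner (ρ from 0 to 6): 1512sin(φ).
Middle (φ from 0 to π): 3024.
Outer (θ from 0 to 2π): 6048π.

Therefore ∯_{∂V} F · n dS = 6048π.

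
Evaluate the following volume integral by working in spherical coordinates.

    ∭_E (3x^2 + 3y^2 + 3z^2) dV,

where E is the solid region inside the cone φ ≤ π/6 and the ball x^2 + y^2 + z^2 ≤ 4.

In spherical coordinates, x = ρ sin(φ) cos(θ), y = ρ sin(φ) sin(θ), z = ρ cos(φ), and dV = ρ^2 sin(φ) dρ dφ dθ.

The integrand becomes 3ρ^2, so

    ∭_E (3x^2 + 3y^2 + 3z^2) dV = ∫_{0}^{2π} ∫_{0}^{π/6} ∫_{0}^{2} (3ρ^2) · ρ^2 sin(φ) dρ dφ dθ.

Inner (ρ): 96sin(φ)/5.
Middle (φ): 96/5 - 48sqrt(3)/5.
Outer (θ): 96π (2 - sqrt(3))/5.

Therefore the triple integral equals 96π (2 - sqrt(3))/5.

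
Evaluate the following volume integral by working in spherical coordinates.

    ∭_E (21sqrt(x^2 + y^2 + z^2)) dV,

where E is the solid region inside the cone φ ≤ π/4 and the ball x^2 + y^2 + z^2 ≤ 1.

In spherical coordinates, x = ρ sin(φ) cos(θ), y = ρ sin(φ) sin(θ), z = ρ cos(φ), and dV = ρ^2 sin(φ) dρ dφ dθ.

The integrand becomes 21ρ, so

    ∭_E (21sqrt(x^2 + y^2 + z^2)) dV = ∫_{0}^{2π} ∫_{0}^{π/4} ∫_{0}^{1} (21ρ) · ρ^2 sin(φ) dρ dφ dθ.

Inner (ρ): 21sin(φ)/4.
Middle (φ): 21/4 - 21sqrt(2)/8.
Outer (θ): 21π (2 - sqrt(2))/4.

Therefore the triple integral equals 21π (2 - sqrt(2))/4.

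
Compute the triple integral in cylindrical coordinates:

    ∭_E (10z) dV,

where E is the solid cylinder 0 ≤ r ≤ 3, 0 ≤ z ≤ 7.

In cylindrical coordinates, x = r cos(θ), y = r sin(θ), z = z, and dV = r dr dθ dz.

The integrand becomes 10z, so

    ∭_E (10z) dV = ∫_{0}^{2π} ∫_{0}^{3} ∫_{0}^{7} (10z) · r dz dr dθ.

Inner (z): 245r.
Middle (r from 0 to 3): 2205/2.
Outer (θ): 2205π.

Therefore the triple integral equals 2205π.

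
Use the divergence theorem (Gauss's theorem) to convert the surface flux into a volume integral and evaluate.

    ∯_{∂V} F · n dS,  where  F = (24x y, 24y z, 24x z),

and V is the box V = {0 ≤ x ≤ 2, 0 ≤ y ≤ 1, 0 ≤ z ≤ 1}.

By the divergence theorem,

    ∯_{∂V} F · n dS = ∭_V (∇ · F) dV.

Compute the divergence:
    ∇ · F = ∂F_x/∂x + ∂F_y/∂y + ∂F_z/∂z = 24y + 24z + 24x = 24x + 24y + 24z.

V is a rectangular box, so dV = dx dy dz with 0 ≤ x ≤ 2, 0 ≤ y ≤ 1, 0 ≤ z ≤ 1.

Integrate (24x + 24y + 24z) over V as an iterated integral:

    ∭_V (∇·F) dV = ∫_0^{2} ∫_0^{1} ∫_0^{1} (24x + 24y + 24z) dz dy dx.

Inner (z from 0 to 1): 24x + 24y + 12.
Middle (y from 0 to 1): 24x + 24.
Outer (x from 0 to 2): 96.

Therefore ∯_{∂V} F · n dS = 96.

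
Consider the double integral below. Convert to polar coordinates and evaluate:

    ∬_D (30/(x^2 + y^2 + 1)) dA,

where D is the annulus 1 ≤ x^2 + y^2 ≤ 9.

The region D is 1 ≤ r ≤ 3, 0 ≤ θ ≤ 2π in polar coordinates, where x = r cos(θ), y = r sin(θ), and dA = r dr dθ.

Under the substitution, the integrand becomes 30/(r^2 + 1), so

    ∬_D (30/(x^2 + y^2 + 1)) dA = ∫_{0}^{2π} ∫_{1}^{3} (30/(r^2 + 1)) · r dr dθ.

Inner integral (in r): ∫_{1}^{3} (30/(r^2 + 1)) · r dr = log(30517578125).

Outer integral (in θ): ∫_{0}^{2π} (log(30517578125)) dθ = 30π log(5).

Therefore ∬_D (30/(x^2 + y^2 + 1)) dA = 30π log(5).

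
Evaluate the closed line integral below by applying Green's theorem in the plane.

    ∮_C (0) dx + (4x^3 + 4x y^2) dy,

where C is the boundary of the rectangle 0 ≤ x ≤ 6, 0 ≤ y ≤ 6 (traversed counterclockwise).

Green's theorem converts the closed line integral into a double integral over the enclosed region D:

    ∮_C P dx + Q dy = ∬_D (∂Q/∂x - ∂P/∂y) dA.

Here P = 0, Q = 4x^3 + 4x y^2, so

    ∂Q/∂x = 12x^2 + 4y^2,    ∂P/∂y = 0,
    ∂Q/∂x - ∂P/∂y = 12x^2 + 4y^2.

D is the region 0 ≤ x ≤ 6, 0 ≤ y ≤ 6. Evaluating the double integral:

    ∬_D (12x^2 + 4y^2) dA = ∫_0^{6} ∫_0^{6} (12x^2 + 4y^2) dy dx.

Inner (y from 0 to 6): 72x^2 + 288.
Outer (x from 0 to 6): 6912.

Therefore ∮_C P dx + Q dy = 6912.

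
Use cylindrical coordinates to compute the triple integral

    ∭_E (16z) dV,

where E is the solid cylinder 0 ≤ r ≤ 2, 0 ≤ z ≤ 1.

In cylindrical coordinates, x = r cos(θ), y = r sin(θ), z = z, and dV = r dr dθ dz.

The integrand becomes 16z, so

    ∭_E (16z) dV = ∫_{0}^{2π} ∫_{0}^{2} ∫_{0}^{1} (16z) · r dz dr dθ.

Inner (z): 8r.
Middle (r from 0 to 2): 16.
Outer (θ): 32π.

Therefore the triple integral equals 32π.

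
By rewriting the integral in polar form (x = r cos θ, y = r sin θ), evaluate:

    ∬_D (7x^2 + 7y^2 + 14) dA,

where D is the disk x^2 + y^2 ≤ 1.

The region D is 0 ≤ r ≤ 1, 0 ≤ θ ≤ 2π in polar coordinates, where x = r cos(θ), y = r sin(θ), and dA = r dr dθ.

Under the substitution, the integrand becomes 7r^2 + 14, so

    ∬_D (7x^2 + 7y^2 + 14) dA = ∫_{0}^{2π} ∫_{0}^{1} (7r^2 + 14) · r dr dθ.

Inner integral (in r): ∫_{0}^{1} (7r^2 + 14) · r dr = 35/4.

Outer integral (in θ): ∫_{0}^{2π} (35/4) dθ = 35π/2.

Therefore ∬_D (7x^2 + 7y^2 + 14) dA = 35π/2.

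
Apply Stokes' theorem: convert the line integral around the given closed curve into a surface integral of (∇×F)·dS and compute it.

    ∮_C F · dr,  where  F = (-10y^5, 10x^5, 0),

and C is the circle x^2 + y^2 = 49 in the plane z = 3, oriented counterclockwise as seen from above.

Let S be the flat disk x^2 + y^2 ≤ 49 in the plane z = 3, with upward unit normal n̂ = ẑ. By Stokes' theorem,

    ∮_C F · dr = ∬_S (∇ × F) · n̂ dS = ∬_D (curl F)_z dA,

where D is the disk x^2 + y^2 ≤ 49.

Compute the curl of F = (-10y^5, 10x^5, 0):
    (∇ × F)_x = ∂F_z/∂y - ∂F_y/∂z = 0,
    (∇ × F)_y = ∂F_x/∂z - ∂F_z/∂x = 0,
    (∇ × F)_z = ∂F_y/∂x - ∂F_x/∂y = 50x^4 + 50y^4.

On z = 3, (curl F)_z = 50x^4 + 50y^4.

Convert to polar (x = r cos θ, y = r sin θ, dA = r dr dθ); the integrand becomes 50r^4(sin(θ)^4 + cos(θ)^4), so

    ∬_D (curl F)_z dA = ∫_0^{2π} ∫_0^{7} (50r^4(sin(θ)^4 + cos(θ)^4)) · r dr dθ.

Inner (r from 0 to 7): 2941225sin(θ)^4/3 + 2941225cos(θ)^4/3.
Outer (θ from 0 to 2π): 2941225π/2.

Therefore ∮_C F · dr = 2941225π/2.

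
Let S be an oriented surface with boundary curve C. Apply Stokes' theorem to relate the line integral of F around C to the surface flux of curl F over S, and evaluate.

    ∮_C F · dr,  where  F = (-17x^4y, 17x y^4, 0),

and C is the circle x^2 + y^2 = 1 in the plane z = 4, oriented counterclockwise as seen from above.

Let S be the flat disk x^2 + y^2 ≤ 1 in the plane z = 4, with upward unit normal n̂ = ẑ. By Stokes' theorem,

    ∮_C F · dr = ∬_S (∇ × F) · n̂ dS = ∬_D (curl F)_z dA,

where D is the disk x^2 + y^2 ≤ 1.

Compute the curl of F = (-17x^4y, 17x y^4, 0):
    (∇ × F)_x = ∂F_z/∂y - ∂F_y/∂z = 0,
    (∇ × F)_y = ∂F_x/∂z - ∂F_z/∂x = 0,
    (∇ × F)_z = ∂F_y/∂x - ∂F_x/∂y = 17x^4 + 17y^4.

On z = 4, (curl F)_z = 17x^4 + 17y^4.

Convert to polar (x = r cos θ, y = r sin θ, dA = r dr dθ); the integrand becomes 17r^4(sin(θ)^4 + cos(θ)^4), so

    ∬_D (curl F)_z dA = ∫_0^{2π} ∫_0^{1} (17r^4(sin(θ)^4 + cos(θ)^4)) · r dr dθ.

Inner (r from 0 to 1): 17sin(θ)^4/6 + 17cos(θ)^4/6.
Outer (θ from 0 to 2π): 17π/4.

Therefore ∮_C F · dr = 17π/4.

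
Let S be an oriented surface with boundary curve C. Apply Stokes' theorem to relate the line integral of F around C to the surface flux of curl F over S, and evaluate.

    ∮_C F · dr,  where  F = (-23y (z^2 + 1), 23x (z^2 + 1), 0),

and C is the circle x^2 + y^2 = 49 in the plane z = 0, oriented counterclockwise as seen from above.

Let S be the flat disk x^2 + y^2 ≤ 49 in the plane z = 0, with upward unit normal n̂ = ẑ. By Stokes' theorem,

    ∮_C F · dr = ∬_S (∇ × F) · n̂ dS = ∬_D (curl F)_z dA,

where D is the disk x^2 + y^2 ≤ 49.

Compute the curl of F = (-23y (z^2 + 1), 23x (z^2 + 1), 0):
    (∇ × F)_x = ∂F_z/∂y - ∂F_y/∂z = -46x z,
    (∇ × F)_y = ∂F_x/∂z - ∂F_z/∂x = -46y z,
    (∇ × F)_z = ∂F_y/∂x - ∂F_x/∂y = 46z^2 + 46.

On z = 0, (curl F)_z = 46.

Convert to polar (x = r cos θ, y = r sin θ, dA = r dr dθ); the integrand becomes 46, so

    ∬_D (curl F)_z dA = ∫_0^{2π} ∫_0^{7} (46) · r dr dθ.

Inner (r from 0 to 7): 1127.
Outer (θ from 0 to 2π): 2254π.

Therefore ∮_C F · dr = 2254π.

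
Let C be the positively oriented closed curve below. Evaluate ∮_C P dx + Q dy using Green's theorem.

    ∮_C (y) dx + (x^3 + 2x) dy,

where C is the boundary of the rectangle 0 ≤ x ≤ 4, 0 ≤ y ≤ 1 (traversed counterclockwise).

Green's theorem converts the closed line integral into a double integral over the enclosed region D:

    ∮_C P dx + Q dy = ∬_D (∂Q/∂x - ∂P/∂y) dA.

Here P = y, Q = x^3 + 2x, so

    ∂Q/∂x = 3x^2 + 2,    ∂P/∂y = 1,
    ∂Q/∂x - ∂P/∂y = 3x^2 + 1.

D is the region 0 ≤ x ≤ 4, 0 ≤ y ≤ 1. Evaluating the double integral:

    ∬_D (3x^2 + 1) dA = ∫_0^{4} ∫_0^{1} (3x^2 + 1) dy dx.

Inner (y from 0 to 1): 3x^2 + 1.
Outer (x from 0 to 4): 68.

Therefore ∮_C P dx + Q dy = 68.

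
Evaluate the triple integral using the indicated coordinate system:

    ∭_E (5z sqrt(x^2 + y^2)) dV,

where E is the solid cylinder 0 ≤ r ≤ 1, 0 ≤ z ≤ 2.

In cylindrical coordinates, x = r cos(θ), y = r sin(θ), z = z, and dV = r dr dθ dz.

The integrand becomes 5r z, so

    ∭_E (5z sqrt(x^2 + y^2)) dV = ∫_{0}^{2π} ∫_{0}^{1} ∫_{0}^{2} (5r z) · r dz dr dθ.

Inner (z): 10r^2.
Middle (r from 0 to 1): 10/3.
Outer (θ): 20π/3.

Therefore the triple integral equals 20π/3.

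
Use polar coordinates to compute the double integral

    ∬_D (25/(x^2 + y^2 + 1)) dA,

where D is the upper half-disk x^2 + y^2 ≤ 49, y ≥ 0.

The region D is 0 ≤ r ≤ 7, 0 ≤ θ ≤ π in polar coordinates, where x = r cos(θ), y = r sin(θ), and dA = r dr dθ.

Under the substitution, the integrand becomes 25/(r^2 + 1), so

    ∬_D (25/(x^2 + y^2 + 1)) dA = ∫_{0}^{π} ∫_{0}^{7} (25/(r^2 + 1)) · r dr dθ.

Inner integral (in r): ∫_{0}^{7} (25/(r^2 + 1)) · r dr = 25log(50)/2.

Outer integral (in θ): ∫_{0}^{π} (25log(50)/2) dθ = 25π log(50)/2.

Therefore ∬_D (25/(x^2 + y^2 + 1)) dA = 25π log(50)/2.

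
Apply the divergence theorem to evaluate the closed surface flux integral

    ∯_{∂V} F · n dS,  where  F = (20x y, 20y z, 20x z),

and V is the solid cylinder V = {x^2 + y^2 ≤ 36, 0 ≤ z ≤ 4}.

By the divergence theorem,

    ∯_{∂V} F · n dS = ∭_V (∇ · F) dV.

Compute the divergence:
    ∇ · F = ∂F_x/∂x + ∂F_y/∂y + ∂F_z/∂z = 20y + 20z + 20x = 20x + 20y + 20z.

In cylindrical coordinates, x = r cos(θ), y = r sin(θ), z = z, dV = r dr dθ dz, with 0 ≤ r ≤ 6, 0 ≤ θ ≤ 2π, 0 ≤ z ≤ 4.

The integrand, after substitution and multiplying by the volume element, becomes (20sqrt(2)r sin(θ + π/4) + 20z) · r, so

    ∭_V (∇·F) dV = ∫_0^{2π} ∫_0^{6} ∫_0^{4} (20sqrt(2)r sin(θ + π/4) + 20z) · r dz dr dθ.

Inner (z from 0 to 4): 80r (sqrt(2)r sin(θ + π/4) + 2).
Middle (r from 0 to 6): 5760sqrt(2)sin(θ + π/4) + 2880.
Outer (θ from 0 to 2π): 5760π.

Therefore ∯_{∂V} F · n dS = 5760π.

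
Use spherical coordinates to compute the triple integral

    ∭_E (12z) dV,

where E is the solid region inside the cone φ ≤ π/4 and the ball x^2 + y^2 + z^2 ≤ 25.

In spherical coordinates, x = ρ sin(φ) cos(θ), y = ρ sin(φ) sin(θ), z = ρ cos(φ), and dV = ρ^2 sin(φ) dρ dφ dθ.

The integrand becomes 12ρ cos(φ), so

    ∭_E (12z) dV = ∫_{0}^{2π} ∫_{0}^{π/4} ∫_{0}^{5} (12ρ cos(φ)) · ρ^2 sin(φ) dρ dφ dθ.

Inner (ρ): 1875sin(2φ)/2.
Middle (φ): 1875/4.
Outer (θ): 1875π/2.

Therefore the triple integral equals 1875π/2.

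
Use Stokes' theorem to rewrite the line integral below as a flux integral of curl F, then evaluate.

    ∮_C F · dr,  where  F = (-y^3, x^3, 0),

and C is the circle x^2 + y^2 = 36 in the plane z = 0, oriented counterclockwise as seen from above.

Let S be the flat disk x^2 + y^2 ≤ 36 in the plane z = 0, with upward unit normal n̂ = ẑ. By Stokes' theorem,

    ∮_C F · dr = ∬_S (∇ × F) · n̂ dS = ∬_D (curl F)_z dA,

where D is the disk x^2 + y^2 ≤ 36.

Compute the curl of F = (-y^3, x^3, 0):
    (∇ × F)_x = ∂F_z/∂y - ∂F_y/∂z = 0,
    (∇ × F)_y = ∂F_x/∂z - ∂F_z/∂x = 0,
    (∇ × F)_z = ∂F_y/∂x - ∂F_x/∂y = 3x^2 + 3y^2.

On z = 0, (curl F)_z = 3x^2 + 3y^2.

Convert to polar (x = r cos θ, y = r sin θ, dA = r dr dθ); the integrand becomes 3r^2, so

    ∬_D (curl F)_z dA = ∫_0^{2π} ∫_0^{6} (3r^2) · r dr dθ.

Inner (r from 0 to 6): 972.
Outer (θ from 0 to 2π): 1944π.

Therefore ∮_C F · dr = 1944π.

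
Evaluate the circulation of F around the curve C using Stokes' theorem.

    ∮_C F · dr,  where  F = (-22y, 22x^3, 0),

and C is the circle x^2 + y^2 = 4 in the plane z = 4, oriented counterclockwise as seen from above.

Let S be the flat disk x^2 + y^2 ≤ 4 in the plane z = 4, with upward unit normal n̂ = ẑ. By Stokes' theorem,

    ∮_C F · dr = ∬_S (∇ × F) · n̂ dS = ∬_D (curl F)_z dA,

where D is the disk x^2 + y^2 ≤ 4.

Compute the curl of F = (-22y, 22x^3, 0):
    (∇ × F)_x = ∂F_z/∂y - ∂F_y/∂z = 0,
    (∇ × F)_y = ∂F_x/∂z - ∂F_z/∂x = 0,
    (∇ × F)_z = ∂F_y/∂x - ∂F_x/∂y = 66x^2 + 22.

On z = 4, (curl F)_z = 66x^2 + 22.

Convert to polar (x = r cos θ, y = r sin θ, dA = r dr dθ); the integrand becomes 66r^2cos(θ)^2 + 22, so

    ∬_D (curl F)_z dA = ∫_0^{2π} ∫_0^{2} (66r^2cos(θ)^2 + 22) · r dr dθ.

Inner (r from 0 to 2): 264cos(θ)^2 + 44.
Outer (θ from 0 to 2π): 352π.

Therefore ∮_C F · dr = 352π.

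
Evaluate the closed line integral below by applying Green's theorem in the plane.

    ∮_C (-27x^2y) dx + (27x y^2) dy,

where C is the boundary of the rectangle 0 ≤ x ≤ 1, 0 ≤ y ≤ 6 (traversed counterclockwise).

Green's theorem converts the closed line integral into a double integral over the enclosed region D:

    ∮_C P dx + Q dy = ∬_D (∂Q/∂x - ∂P/∂y) dA.

Here P = -27x^2y, Q = 27x y^2, so

    ∂Q/∂x = 27y^2,    ∂P/∂y = -27x^2,
    ∂Q/∂x - ∂P/∂y = 27x^2 + 27y^2.

D is the region 0 ≤ x ≤ 1, 0 ≤ y ≤ 6. Evaluating the double integral:

    ∬_D (27x^2 + 27y^2) dA = ∫_0^{1} ∫_0^{6} (27x^2 + 27y^2) dy dx.

Inner (y from 0 to 6): 162x^2 + 1944.
Outer (x from 0 to 1): 1998.

Therefore ∮_C P dx + Q dy = 1998.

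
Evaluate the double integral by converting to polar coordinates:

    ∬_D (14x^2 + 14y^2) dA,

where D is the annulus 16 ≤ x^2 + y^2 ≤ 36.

The region D is 4 ≤ r ≤ 6, 0 ≤ θ ≤ 2π in polar coordinates, where x = r cos(θ), y = r sin(θ), and dA = r dr dθ.

Under the substitution, the integrand becomes 14r^2, so

    ∬_D (14x^2 + 14y^2) dA = ∫_{0}^{2π} ∫_{4}^{6} (14r^2) · r dr dθ.

Inner integral (in r): ∫_{4}^{6} (14r^2) · r dr = 3640.

Outer integral (in θ): ∫_{0}^{2π} (3640) dθ = 7280π.

Therefore ∬_D (14x^2 + 14y^2) dA = 7280π.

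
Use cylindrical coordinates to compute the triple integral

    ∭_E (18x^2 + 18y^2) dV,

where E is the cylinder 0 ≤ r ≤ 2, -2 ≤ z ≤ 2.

In cylindrical coordinates, x = r cos(θ), y = r sin(θ), z = z, and dV = r dr dθ dz.

The integrand becomes 18r^2, so

    ∭_E (18x^2 + 18y^2) dV = ∫_{0}^{2π} ∫_{0}^{2} ∫_{-2}^{2} (18r^2) · r dz dr dθ.

Inner (z): 72r^3.
Middle (r from 0 to 2): 288.
Outer (θ): 576π.

Therefore the triple integral equals 576π.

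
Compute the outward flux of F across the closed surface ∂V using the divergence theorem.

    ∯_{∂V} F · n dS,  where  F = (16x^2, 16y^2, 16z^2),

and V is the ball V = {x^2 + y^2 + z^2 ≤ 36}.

By the divergence theorem,

    ∯_{∂V} F · n dS = ∭_V (∇ · F) dV.

Compute the divergence:
    ∇ · F = ∂F_x/∂x + ∂F_y/∂y + ∂F_z/∂z = 32x + 32y + 32z.

In spherical coordinates, x = ρ sin(φ) cos(θ), y = ρ sin(φ) sin(θ), z = ρ cos(φ), dV = ρ^2 sin(φ) dρ dφ dθ, with 0 ≤ ρ ≤ 6, 0 ≤ φ ≤ π, 0 ≤ θ ≤ 2π.

The integrand, after substitution and multiplying by the volume element, becomes (32ρ (sqrt(2)sin(φ)sin(θ + π/4) + cos(φ))) · ρ^2 sin(φ), so

    ∭_V (∇·F) dV = ∫_0^{2π} ∫_0^{π} ∫_0^{6} (32ρ (sqrt(2)sin(φ)sin(θ + π/4) + cos(φ))) · ρ^2 sin(φ) dρ dφ dθ.

Inner (ρ from 0 to 6): 10368(sqrt(2)sin(φ)sin(θ + π/4) + cos(φ))sin(φ).
Middle (φ from 0 to π): 5184sqrt(2)π sin(θ + π/4).
Outer (θ from 0 to 2π): 0.

Therefore ∯_{∂V} F · n dS = 0.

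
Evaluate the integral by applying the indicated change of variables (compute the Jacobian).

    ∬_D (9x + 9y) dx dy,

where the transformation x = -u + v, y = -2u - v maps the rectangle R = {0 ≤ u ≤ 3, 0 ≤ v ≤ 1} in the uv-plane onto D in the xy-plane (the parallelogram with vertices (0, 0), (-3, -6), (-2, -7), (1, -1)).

Compute the Jacobian determinant of (x, y) with respect to (u, v):

    ∂(x,y)/∂(u,v) = | -1  1 | = (-1)(-1) - (1)(-2) = 3.
                   | -2  -1 |

Its absolute value is |J| = 3 (the area scaling factor).

Substituting x = -u + v, y = -2u - v into the integrand,

    9x + 9y → -27u,

so the integral becomes

    ∬_R (-27u) · |J| du dv = ∫_0^3 ∫_0^1 (-81u) dv du.

Inner (v): -81u.
Outer (u): -729/2.

Therefore ∬_D (9x + 9y) dx dy = -729/2.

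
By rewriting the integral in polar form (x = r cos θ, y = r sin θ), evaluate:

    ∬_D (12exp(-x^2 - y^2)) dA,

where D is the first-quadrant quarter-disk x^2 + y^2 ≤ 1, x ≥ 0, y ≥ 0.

The region D is 0 ≤ r ≤ 1, 0 ≤ θ ≤ π/2 in polar coordinates, where x = r cos(θ), y = r sin(θ), and dA = r dr dθ.

Under the substitution, the integrand becomes 12exp(-r^2), so

    ∬_D (12exp(-x^2 - y^2)) dA = ∫_{0}^{π/2} ∫_{0}^{1} (12exp(-r^2)) · r dr dθ.

Inner integral (in r): ∫_{0}^{1} (12exp(-r^2)) · r dr = 6 - 6exp(-1).

Outer integral (in θ): ∫_{0}^{π/2} (6 - 6exp(-1)) dθ = -3π exp(-1) + 3π.

Therefore ∬_D (12exp(-x^2 - y^2)) dA = -3π exp(-1) + 3π.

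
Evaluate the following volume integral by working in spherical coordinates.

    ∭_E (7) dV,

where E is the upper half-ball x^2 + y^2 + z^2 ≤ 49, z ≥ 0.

In spherical coordinates, x = ρ sin(φ) cos(θ), y = ρ sin(φ) sin(θ), z = ρ cos(φ), and dV = ρ^2 sin(φ) dρ dφ dθ.

The integrand becomes 7, so

    ∭_E (7) dV = ∫_{0}^{2π} ∫_{0}^{π/2} ∫_{0}^{7} (7) · ρ^2 sin(φ) dρ dφ dθ.

Inner (ρ): 2401sin(φ)/3.
Middle (φ): 2401/3.
Outer (θ): 4802π/3.

Therefore the triple integral equals 4802π/3.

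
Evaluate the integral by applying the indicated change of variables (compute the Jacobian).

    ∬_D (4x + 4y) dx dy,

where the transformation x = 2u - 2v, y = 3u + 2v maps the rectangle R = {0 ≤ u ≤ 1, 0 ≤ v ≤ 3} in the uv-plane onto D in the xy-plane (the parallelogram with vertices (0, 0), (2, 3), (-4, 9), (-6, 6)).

Compute the Jacobian determinant of (x, y) with respect to (u, v):

    ∂(x,y)/∂(u,v) = | 2  -2 | = (2)(2) - (-2)(3) = 10.
                   | 3  2 |

Its absolute value is |J| = 10 (the area scaling factor).

Substituting x = 2u - 2v, y = 3u + 2v into the integrand,

    4x + 4y → 20u,

so the integral becomes

    ∬_R (20u) · |J| du dv = ∫_0^1 ∫_0^3 (200u) dv du.

Inner (v): 600u.
Outer (u): 300.

Therefore ∬_D (4x + 4y) dx dy = 300.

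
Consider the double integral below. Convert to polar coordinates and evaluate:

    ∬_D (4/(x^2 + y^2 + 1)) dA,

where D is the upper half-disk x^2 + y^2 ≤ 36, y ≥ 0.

The region D is 0 ≤ r ≤ 6, 0 ≤ θ ≤ π in polar coordinates, where x = r cos(θ), y = r sin(θ), and dA = r dr dθ.

Under the substitution, the integrand becomes 4/(r^2 + 1), so

    ∬_D (4/(x^2 + y^2 + 1)) dA = ∫_{0}^{π} ∫_{0}^{6} (4/(r^2 + 1)) · r dr dθ.

Inner integral (in r): ∫_{0}^{6} (4/(r^2 + 1)) · r dr = log(1369).

Outer integral (in θ): ∫_{0}^{π} (log(1369)) dθ = log(1369^π).

Therefore ∬_D (4/(x^2 + y^2 + 1)) dA = log(1369^π).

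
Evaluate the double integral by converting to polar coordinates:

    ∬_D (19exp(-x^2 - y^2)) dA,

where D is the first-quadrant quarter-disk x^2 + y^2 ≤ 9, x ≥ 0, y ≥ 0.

The region D is 0 ≤ r ≤ 3, 0 ≤ θ ≤ π/2 in polar coordinates, where x = r cos(θ), y = r sin(θ), and dA = r dr dθ.

Under the substitution, the integrand becomes 19exp(-r^2), so

    ∬_D (19exp(-x^2 - y^2)) dA = ∫_{0}^{π/2} ∫_{0}^{3} (19exp(-r^2)) · r dr dθ.

Inner integral (in r): ∫_{0}^{3} (19exp(-r^2)) · r dr = 19/2 - 19exp(-9)/2.

Outer integral (in θ): ∫_{0}^{π/2} (19/2 - 19exp(-9)/2) dθ = -19π (1 - exp(9))exp(-9)/4.

Therefore ∬_D (19exp(-x^2 - y^2)) dA = -19π (1 - exp(9))exp(-9)/4.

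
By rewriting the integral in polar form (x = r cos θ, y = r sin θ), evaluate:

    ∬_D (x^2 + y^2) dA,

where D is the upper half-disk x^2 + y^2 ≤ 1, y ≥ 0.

The region D is 0 ≤ r ≤ 1, 0 ≤ θ ≤ π in polar coordinates, where x = r cos(θ), y = r sin(θ), and dA = r dr dθ.

Under the substitution, the integrand becomes r^2, so

    ∬_D (x^2 + y^2) dA = ∫_{0}^{π} ∫_{0}^{1} (r^2) · r dr dθ.

Inner integral (in r): ∫_{0}^{1} (r^2) · r dr = 1/4.

Outer integral (in θ): ∫_{0}^{π} (1/4) dθ = π/4.

Therefore ∬_D (x^2 + y^2) dA = π/4.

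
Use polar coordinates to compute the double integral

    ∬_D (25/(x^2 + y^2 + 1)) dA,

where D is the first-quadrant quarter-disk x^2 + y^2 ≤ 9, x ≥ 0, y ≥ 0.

The region D is 0 ≤ r ≤ 3, 0 ≤ θ ≤ π/2 in polar coordinates, where x = r cos(θ), y = r sin(θ), and dA = r dr dθ.

Under the substitution, the integrand becomes 25/(r^2 + 1), so

    ∬_D (25/(x^2 + y^2 + 1)) dA = ∫_{0}^{π/2} ∫_{0}^{3} (25/(r^2 + 1)) · r dr dθ.

Inner integral (in r): ∫_{0}^{3} (25/(r^2 + 1)) · r dr = 25log(10)/2.

Outer integral (in θ): ∫_{0}^{π/2} (25log(10)/2) dθ = 25π log(10)/4.

Therefore ∬_D (25/(x^2 + y^2 + 1)) dA = 25π log(10)/4.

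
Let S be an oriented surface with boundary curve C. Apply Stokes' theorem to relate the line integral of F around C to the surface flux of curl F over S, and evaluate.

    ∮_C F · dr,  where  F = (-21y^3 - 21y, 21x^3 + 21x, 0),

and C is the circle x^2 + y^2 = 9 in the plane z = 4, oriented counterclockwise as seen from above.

Let S be the flat disk x^2 + y^2 ≤ 9 in the plane z = 4, with upward unit normal n̂ = ẑ. By Stokes' theorem,

    ∮_C F · dr = ∬_S (∇ × F) · n̂ dS = ∬_D (curl F)_z dA,

where D is the disk x^2 + y^2 ≤ 9.

Compute the curl of F = (-21y^3 - 21y, 21x^3 + 21x, 0):
    (∇ × F)_x = ∂F_z/∂y - ∂F_y/∂z = 0,
    (∇ × F)_y = ∂F_x/∂z - ∂F_z/∂x = 0,
    (∇ × F)_z = ∂F_y/∂x - ∂F_x/∂y = 63x^2 + 63y^2 + 42.

On z = 4, (curl F)_z = 63x^2 + 63y^2 + 42.

Convert to polar (x = r cos θ, y = r sin θ, dA = r dr dθ); the integrand becomes 63r^2 + 42, so

    ∬_D (curl F)_z dA = ∫_0^{2π} ∫_0^{3} (63r^2 + 42) · r dr dθ.

Inner (r from 0 to 3): 5859/4.
Outer (θ from 0 to 2π): 5859π/2.

Therefore ∮_C F · dr = 5859π/2.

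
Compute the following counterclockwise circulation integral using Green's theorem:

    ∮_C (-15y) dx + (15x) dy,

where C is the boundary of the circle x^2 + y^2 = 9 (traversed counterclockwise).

Green's theorem converts the closed line integral into a double integral over the enclosed region D:

    ∮_C P dx + Q dy = ∬_D (∂Q/∂x - ∂P/∂y) dA.

Here P = -15y, Q = 15x, so

    ∂Q/∂x = 15,    ∂P/∂y = -15,
    ∂Q/∂x - ∂P/∂y = 30.

D is the region x^2 + y^2 ≤ 9. Evaluating the double integral:

In polar coordinates (x = r cos θ, y = r sin θ, dA = r dr dθ) the integrand becomes 30, so

    ∬_D (30) dA = ∫_0^{2π} ∫_0^{3} (30) · r dr dθ.

Inner (r from 0 to 3): 135.
Outer (θ from 0 to 2π): 270π.

Therefore ∮_C P dx + Q dy = 270π.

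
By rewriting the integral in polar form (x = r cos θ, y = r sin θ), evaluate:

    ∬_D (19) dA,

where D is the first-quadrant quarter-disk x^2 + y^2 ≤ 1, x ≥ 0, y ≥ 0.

The region D is 0 ≤ r ≤ 1, 0 ≤ θ ≤ π/2 in polar coordinates, where x = r cos(θ), y = r sin(θ), and dA = r dr dθ.

Under the substitution, the integrand becomes 19, so

    ∬_D (19) dA = ∫_{0}^{π/2} ∫_{0}^{1} (19) · r dr dθ.

Inner integral (in r): ∫_{0}^{1} (19) · r dr = 19/2.

Outer integral (in θ): ∫_{0}^{π/2} (19/2) dθ = 19π/4.

Therefore ∬_D (19) dA = 19π/4.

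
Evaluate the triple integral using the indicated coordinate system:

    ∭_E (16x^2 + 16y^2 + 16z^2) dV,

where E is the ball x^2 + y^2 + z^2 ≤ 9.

In spherical coordinates, x = ρ sin(φ) cos(θ), y = ρ sin(φ) sin(θ), z = ρ cos(φ), and dV = ρ^2 sin(φ) dρ dφ dθ.

The integrand becomes 16ρ^2, so

    ∭_E (16x^2 + 16y^2 + 16z^2) dV = ∫_{0}^{2π} ∫_{0}^{π} ∫_{0}^{3} (16ρ^2) · ρ^2 sin(φ) dρ dφ dθ.

Inner (ρ): 3888sin(φ)/5.
Middle (φ): 7776/5.
Outer (θ): 15552π/5.

Therefore the triple integral equals 15552π/5.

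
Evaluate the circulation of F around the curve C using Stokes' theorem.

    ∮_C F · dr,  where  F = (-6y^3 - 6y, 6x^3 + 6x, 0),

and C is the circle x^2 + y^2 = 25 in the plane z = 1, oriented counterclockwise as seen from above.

Let S be the flat disk x^2 + y^2 ≤ 25 in the plane z = 1, with upward unit normal n̂ = ẑ. By Stokes' theorem,

    ∮_C F · dr = ∬_S (∇ × F) · n̂ dS = ∬_D (curl F)_z dA,

where D is the disk x^2 + y^2 ≤ 25.

Compute the curl of F = (-6y^3 - 6y, 6x^3 + 6x, 0):
    (∇ × F)_x = ∂F_z/∂y - ∂F_y/∂z = 0,
    (∇ × F)_y = ∂F_x/∂z - ∂F_z/∂x = 0,
    (∇ × F)_z = ∂F_y/∂x - ∂F_x/∂y = 18x^2 + 18y^2 + 12.

On z = 1, (curl F)_z = 18x^2 + 18y^2 + 12.

Convert to polar (x = r cos θ, y = r sin θ, dA = r dr dθ); the integrand becomes 18r^2 + 12, so

    ∬_D (curl F)_z dA = ∫_0^{2π} ∫_0^{5} (18r^2 + 12) · r dr dθ.

Inner (r from 0 to 5): 5925/2.
Outer (θ from 0 to 2π): 5925π.

Therefore ∮_C F · dr = 5925π.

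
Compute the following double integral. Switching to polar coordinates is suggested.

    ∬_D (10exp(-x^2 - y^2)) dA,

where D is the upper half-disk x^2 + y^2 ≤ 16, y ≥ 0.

The region D is 0 ≤ r ≤ 4, 0 ≤ θ ≤ π in polar coordinates, where x = r cos(θ), y = r sin(θ), and dA = r dr dθ.

Under the substitution, the integrand becomes 10exp(-r^2), so

    ∬_D (10exp(-x^2 - y^2)) dA = ∫_{0}^{π} ∫_{0}^{4} (10exp(-r^2)) · r dr dθ.

Inner integral (in r): ∫_{0}^{4} (10exp(-r^2)) · r dr = 5 - 5exp(-16).

Outer integral (in θ): ∫_{0}^{π} (5 - 5exp(-16)) dθ = -5π exp(-16) + 5π.

Therefore ∬_D (10exp(-x^2 - y^2)) dA = -5π exp(-16) + 5π.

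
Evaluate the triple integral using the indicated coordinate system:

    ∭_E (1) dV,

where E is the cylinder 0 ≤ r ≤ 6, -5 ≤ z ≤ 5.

In cylindrical coordinates, x = r cos(θ), y = r sin(θ), z = z, and dV = r dr dθ dz.

The integrand becomes 1, so

    ∭_E (1) dV = ∫_{0}^{2π} ∫_{0}^{6} ∫_{-5}^{5} (1) · r dz dr dθ.

Inner (z): 10r.
Middle (r from 0 to 6): 180.
Outer (θ): 360π.

Therefore the triple integral equals 360π.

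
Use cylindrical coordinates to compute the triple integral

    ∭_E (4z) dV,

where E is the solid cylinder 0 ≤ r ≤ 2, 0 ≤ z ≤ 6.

In cylindrical coordinates, x = r cos(θ), y = r sin(θ), z = z, and dV = r dr dθ dz.

The integrand becomes 4z, so

    ∭_E (4z) dV = ∫_{0}^{2π} ∫_{0}^{2} ∫_{0}^{6} (4z) · r dz dr dθ.

Inner (z): 72r.
Middle (r from 0 to 2): 144.
Outer (θ): 288π.

Therefore the triple integral equals 288π.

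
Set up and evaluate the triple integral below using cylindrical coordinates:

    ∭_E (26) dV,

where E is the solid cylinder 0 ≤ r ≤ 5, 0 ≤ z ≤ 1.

In cylindrical coordinates, x = r cos(θ), y = r sin(θ), z = z, and dV = r dr dθ dz.

The integrand becomes 26, so

    ∭_E (26) dV = ∫_{0}^{2π} ∫_{0}^{5} ∫_{0}^{1} (26) · r dz dr dθ.

Inner (z): 26r.
Middle (r from 0 to 5): 325.
Outer (θ): 650π.

Therefore the triple integral equals 650π.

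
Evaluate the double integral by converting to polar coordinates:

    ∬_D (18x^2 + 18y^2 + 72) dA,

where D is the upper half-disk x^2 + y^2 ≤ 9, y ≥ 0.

The region D is 0 ≤ r ≤ 3, 0 ≤ θ ≤ π in polar coordinates, where x = r cos(θ), y = r sin(θ), and dA = r dr dθ.

Under the substitution, the integrand becomes 18r^2 + 72, so

    ∬_D (18x^2 + 18y^2 + 72) dA = ∫_{0}^{π} ∫_{0}^{3} (18r^2 + 72) · r dr dθ.

Inner integral (in r): ∫_{0}^{3} (18r^2 + 72) · r dr = 1377/2.

Outer integral (in θ): ∫_{0}^{π} (1377/2) dθ = 1377π/2.

Therefore ∬_D (18x^2 + 18y^2 + 72) dA = 1377π/2.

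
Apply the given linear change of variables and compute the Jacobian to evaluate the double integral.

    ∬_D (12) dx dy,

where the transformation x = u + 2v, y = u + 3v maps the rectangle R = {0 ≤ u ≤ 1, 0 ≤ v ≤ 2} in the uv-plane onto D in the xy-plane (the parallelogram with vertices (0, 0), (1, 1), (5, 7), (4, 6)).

Compute the Jacobian determinant of (x, y) with respect to (u, v):

    ∂(x,y)/∂(u,v) = | 1  2 | = (1)(3) - (2)(1) = 1.
                   | 1  3 |

Its absolute value is |J| = 1 (the area scaling factor).

Substituting x = u + 2v, y = u + 3v into the integrand,

    12 → 12,

so the integral becomes

    ∬_R (12) · |J| du dv = ∫_0^1 ∫_0^2 (12) dv du.

Inner (v): 24.
Outer (u): 24.

Therefore ∬_D (12) dx dy = 24.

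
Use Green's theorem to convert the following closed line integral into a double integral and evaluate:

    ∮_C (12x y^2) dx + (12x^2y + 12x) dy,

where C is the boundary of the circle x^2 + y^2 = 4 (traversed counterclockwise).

Green's theorem converts the closed line integral into a double integral over the enclosed region D:

    ∮_C P dx + Q dy = ∬_D (∂Q/∂x - ∂P/∂y) dA.

Here P = 12x y^2, Q = 12x^2y + 12x, so

    ∂Q/∂x = 24x y + 12,    ∂P/∂y = 24x y,
    ∂Q/∂x - ∂P/∂y = 12.

D is the region x^2 + y^2 ≤ 4. Evaluating the double integral:

In polar coordinates (x = r cos θ, y = r sin θ, dA = r dr dθ) the integrand becomes 12, so

    ∬_D (12) dA = ∫_0^{2π} ∫_0^{2} (12) · r dr dθ.

Inner (r from 0 to 2): 24.
Outer (θ from 0 to 2π): 48π.

Therefore ∮_C P dx + Q dy = 48π.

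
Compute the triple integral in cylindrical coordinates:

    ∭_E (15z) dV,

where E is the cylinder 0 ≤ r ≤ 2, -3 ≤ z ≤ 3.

In cylindrical coordinates, x = r cos(θ), y = r sin(θ), z = z, and dV = r dr dθ dz.

The integrand becomes 15z, so

    ∭_E (15z) dV = ∫_{0}^{2π} ∫_{0}^{2} ∫_{-3}^{3} (15z) · r dz dr dθ.

Inner (z): 0.
Middle (r from 0 to 2): 0.
Outer (θ): 0.

Therefore the triple integral equals 0.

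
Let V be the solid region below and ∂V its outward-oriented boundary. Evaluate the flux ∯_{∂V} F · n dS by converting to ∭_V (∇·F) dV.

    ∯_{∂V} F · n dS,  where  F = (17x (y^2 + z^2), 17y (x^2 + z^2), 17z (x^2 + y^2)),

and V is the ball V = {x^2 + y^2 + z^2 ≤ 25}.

By the divergence theorem,

    ∯_{∂V} F · n dS = ∭_V (∇ · F) dV.

Compute the divergence:
    ∇ · F = ∂F_x/∂x + ∂F_y/∂y + ∂F_z/∂z = 17y^2 + 17z^2 + 17x^2 + 17z^2 + 17x^2 + 17y^2 = 34x^2 + 34y^2 + 34z^2.

In spherical coordinates, x = ρ sin(φ) cos(θ), y = ρ sin(φ) sin(θ), z = ρ cos(φ), dV = ρ^2 sin(φ) dρ dφ dθ, with 0 ≤ ρ ≤ 5, 0 ≤ φ ≤ π, 0 ≤ θ ≤ 2π.

The integrand, after substitution and multiplying by the volume element, becomes (34ρ^2) · ρ^2 sin(φ), so

    ∭_V (∇·F) dV = ∫_0^{2π} ∫_0^{π} ∫_0^{5} (34ρ^2) · ρ^2 sin(φ) dρ dφ dθ.

Inner (ρ from 0 to 5): 21250sin(φ).
Middle (φ from 0 to π): 42500.
Outer (θ from 0 to 2π): 85000π.

Therefore ∯_{∂V} F · n dS = 85000π.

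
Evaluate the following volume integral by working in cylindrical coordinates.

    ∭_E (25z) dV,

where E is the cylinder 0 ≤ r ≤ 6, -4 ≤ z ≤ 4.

In cylindrical coordinates, x = r cos(θ), y = r sin(θ), z = z, and dV = r dr dθ dz.

The integrand becomes 25z, so

    ∭_E (25z) dV = ∫_{0}^{2π} ∫_{0}^{6} ∫_{-4}^{4} (25z) · r dz dr dθ.

Inner (z): 0.
Middle (r from 0 to 6): 0.
Outer (θ): 0.

Therefore the triple integral equals 0.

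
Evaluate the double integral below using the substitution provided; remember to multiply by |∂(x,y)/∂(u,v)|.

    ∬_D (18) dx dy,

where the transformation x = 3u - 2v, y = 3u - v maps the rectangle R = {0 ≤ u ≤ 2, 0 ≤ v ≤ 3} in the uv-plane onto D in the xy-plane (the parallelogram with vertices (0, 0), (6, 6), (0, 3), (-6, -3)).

Compute the Jacobian determinant of (x, y) with respect to (u, v):

    ∂(x,y)/∂(u,v) = | 3  -2 | = (3)(-1) - (-2)(3) = 3.
                   | 3  -1 |

Its absolute value is |J| = 3 (the area scaling factor).

Substituting x = 3u - 2v, y = 3u - v into the integrand,

    18 → 18,

so the integral becomes

    ∬_R (18) · |J| du dv = ∫_0^2 ∫_0^3 (54) dv du.

Inner (v): 162.
Outer (u): 324.

Therefore ∬_D (18) dx dy = 324.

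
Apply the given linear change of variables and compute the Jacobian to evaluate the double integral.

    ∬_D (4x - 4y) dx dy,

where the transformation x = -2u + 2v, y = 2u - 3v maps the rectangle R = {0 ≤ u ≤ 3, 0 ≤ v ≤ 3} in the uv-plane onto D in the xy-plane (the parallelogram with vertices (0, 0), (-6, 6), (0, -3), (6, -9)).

Compute the Jacobian determinant of (x, y) with respect to (u, v):

    ∂(x,y)/∂(u,v) = | -2  2 | = (-2)(-3) - (2)(2) = 2.
                   | 2  -3 |

Its absolute value is |J| = 2 (the area scaling factor).

Substituting x = -2u + 2v, y = 2u - 3v into the integrand,

    4x - 4y → -16u + 20v,

so the integral becomes

    ∬_R (-16u + 20v) · |J| du dv = ∫_0^3 ∫_0^3 (-32u + 40v) dv du.

Inner (v): 180 - 96u.
Outer (u): 108.

Therefore ∬_D (4x - 4y) dx dy = 108.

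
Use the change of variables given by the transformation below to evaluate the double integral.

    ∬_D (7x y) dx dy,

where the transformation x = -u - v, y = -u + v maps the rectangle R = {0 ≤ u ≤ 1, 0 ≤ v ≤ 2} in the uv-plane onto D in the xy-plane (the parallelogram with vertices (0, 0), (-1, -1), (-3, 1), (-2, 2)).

Compute the Jacobian determinant of (x, y) with respect to (u, v):

    ∂(x,y)/∂(u,v) = | -1  -1 | = (-1)(1) - (-1)(-1) = -2.
                   | -1  1 |

Its absolute value is |J| = 2 (the area scaling factor).

Substituting x = -u - v, y = -u + v into the integrand,

    7x y → 7u^2 - 7v^2,

so the integral becomes

    ∬_R (7u^2 - 7v^2) · |J| du dv = ∫_0^1 ∫_0^2 (14u^2 - 14v^2) dv du.

Inner (v): 28u^2 - 112/3.
Outer (u): -28.

Therefore ∬_D (7x y) dx dy = -28.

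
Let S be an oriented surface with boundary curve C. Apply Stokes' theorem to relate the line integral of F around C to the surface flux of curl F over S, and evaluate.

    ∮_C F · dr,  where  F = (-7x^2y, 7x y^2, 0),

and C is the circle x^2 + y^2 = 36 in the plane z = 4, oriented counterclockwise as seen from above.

Let S be the flat disk x^2 + y^2 ≤ 36 in the plane z = 4, with upward unit normal n̂ = ẑ. By Stokes' theorem,

    ∮_C F · dr = ∬_S (∇ × F) · n̂ dS = ∬_D (curl F)_z dA,

where D is the disk x^2 + y^2 ≤ 36.

Compute the curl of F = (-7x^2y, 7x y^2, 0):
    (∇ × F)_x = ∂F_z/∂y - ∂F_y/∂z = 0,
    (∇ × F)_y = ∂F_x/∂z - ∂F_z/∂x = 0,
    (∇ × F)_z = ∂F_y/∂x - ∂F_x/∂y = 7x^2 + 7y^2.

On z = 4, (curl F)_z = 7x^2 + 7y^2.

Convert to polar (x = r cos θ, y = r sin θ, dA = r dr dθ); the integrand becomes 7r^2, so

    ∬_D (curl F)_z dA = ∫_0^{2π} ∫_0^{6} (7r^2) · r dr dθ.

Inner (r from 0 to 6): 2268.
Outer (θ from 0 to 2π): 4536π.

Therefore ∮_C F · dr = 4536π.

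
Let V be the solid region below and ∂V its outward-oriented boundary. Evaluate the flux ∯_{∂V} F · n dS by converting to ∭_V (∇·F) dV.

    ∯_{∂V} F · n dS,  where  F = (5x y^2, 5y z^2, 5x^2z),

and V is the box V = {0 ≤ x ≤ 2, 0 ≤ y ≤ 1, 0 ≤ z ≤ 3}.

By the divergence theorem,

    ∯_{∂V} F · n dS = ∭_V (∇ · F) dV.

Compute the divergence:
    ∇ · F = ∂F_x/∂x + ∂F_y/∂y + ∂F_z/∂z = 5y^2 + 5z^2 + 5x^2 = 5x^2 + 5y^2 + 5z^2.

V is a rectangular box, so dV = dx dy dz with 0 ≤ x ≤ 2, 0 ≤ y ≤ 1, 0 ≤ z ≤ 3.

Integrate (5x^2 + 5y^2 + 5z^2) over V as an iterated integral:

    ∭_V (∇·F) dV = ∫_0^{2} ∫_0^{1} ∫_0^{3} (5x^2 + 5y^2 + 5z^2) dz dy dx.

Inner (z from 0 to 3): 15x^2 + 15y^2 + 45.
Middle (y from 0 to 1): 15x^2 + 50.
Outer (x from 0 to 2): 140.

Therefore ∯_{∂V} F · n dS = 140.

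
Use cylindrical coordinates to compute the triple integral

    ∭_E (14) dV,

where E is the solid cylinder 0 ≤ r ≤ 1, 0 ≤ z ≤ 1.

In cylindrical coordinates, x = r cos(θ), y = r sin(θ), z = z, and dV = r dr dθ dz.

The integrand becomes 14, so

    ∭_E (14) dV = ∫_{0}^{2π} ∫_{0}^{1} ∫_{0}^{1} (14) · r dz dr dθ.

Inner (z): 14r.
Middle (r from 0 to 1): 7.
Outer (θ): 14π.

Therefore the triple integral equals 14π.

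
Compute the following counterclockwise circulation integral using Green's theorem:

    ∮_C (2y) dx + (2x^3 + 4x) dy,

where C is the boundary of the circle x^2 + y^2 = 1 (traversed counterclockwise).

Green's theorem converts the closed line integral into a double integral over the enclosed region D:

    ∮_C P dx + Q dy = ∬_D (∂Q/∂x - ∂P/∂y) dA.

Here P = 2y, Q = 2x^3 + 4x, so

    ∂Q/∂x = 6x^2 + 4,    ∂P/∂y = 2,
    ∂Q/∂x - ∂P/∂y = 6x^2 + 2.

D is the region x^2 + y^2 ≤ 1. Evaluating the double integral:

In polar coordinates (x = r cos θ, y = r sin θ, dA = r dr dθ) the integrand becomes 6r^2cos(θ)^2 + 2, so

    ∬_D (6x^2 + 2) dA = ∫_0^{2π} ∫_0^{1} (6r^2cos(θ)^2 + 2) · r dr dθ.

Inner (r from 0 to 1): 3cos(θ)^2/2 + 1.
Outer (θ from 0 to 2π): 7π/2.

Therefore ∮_C P dx + Q dy = 7π/2.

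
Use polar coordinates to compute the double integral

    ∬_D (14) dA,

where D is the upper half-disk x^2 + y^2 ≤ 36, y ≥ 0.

The region D is 0 ≤ r ≤ 6, 0 ≤ θ ≤ π in polar coordinates, where x = r cos(θ), y = r sin(θ), and dA = r dr dθ.

Under the substitution, the integrand becomes 14, so

    ∬_D (14) dA = ∫_{0}^{π} ∫_{0}^{6} (14) · r dr dθ.

Inner integral (in r): ∫_{0}^{6} (14) · r dr = 252.

Outer integral (in θ): ∫_{0}^{π} (252) dθ = 252π.

Therefore ∬_D (14) dA = 252π.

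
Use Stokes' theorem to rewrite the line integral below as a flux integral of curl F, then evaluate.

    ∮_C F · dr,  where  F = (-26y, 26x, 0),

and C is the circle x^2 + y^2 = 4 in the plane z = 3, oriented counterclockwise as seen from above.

Let S be the flat disk x^2 + y^2 ≤ 4 in the plane z = 3, with upward unit normal n̂ = ẑ. By Stokes' theorem,

    ∮_C F · dr = ∬_S (∇ × F) · n̂ dS = ∬_D (curl F)_z dA,

where D is the disk x^2 + y^2 ≤ 4.

Compute the curl of F = (-26y, 26x, 0):
    (∇ × F)_x = ∂F_z/∂y - ∂F_y/∂z = 0,
    (∇ × F)_y = ∂F_x/∂z - ∂F_z/∂x = 0,
    (∇ × F)_z = ∂F_y/∂x - ∂F_x/∂y = 52.

On z = 3, (curl F)_z = 52.

Convert to polar (x = r cos θ, y = r sin θ, dA = r dr dθ); the integrand becomes 52, so

    ∬_D (curl F)_z dA = ∫_0^{2π} ∫_0^{2} (52) · r dr dθ.

Inner (r from 0 to 2): 104.
Outer (θ from 0 to 2π): 208π.

Therefore ∮_C F · dr = 208π.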